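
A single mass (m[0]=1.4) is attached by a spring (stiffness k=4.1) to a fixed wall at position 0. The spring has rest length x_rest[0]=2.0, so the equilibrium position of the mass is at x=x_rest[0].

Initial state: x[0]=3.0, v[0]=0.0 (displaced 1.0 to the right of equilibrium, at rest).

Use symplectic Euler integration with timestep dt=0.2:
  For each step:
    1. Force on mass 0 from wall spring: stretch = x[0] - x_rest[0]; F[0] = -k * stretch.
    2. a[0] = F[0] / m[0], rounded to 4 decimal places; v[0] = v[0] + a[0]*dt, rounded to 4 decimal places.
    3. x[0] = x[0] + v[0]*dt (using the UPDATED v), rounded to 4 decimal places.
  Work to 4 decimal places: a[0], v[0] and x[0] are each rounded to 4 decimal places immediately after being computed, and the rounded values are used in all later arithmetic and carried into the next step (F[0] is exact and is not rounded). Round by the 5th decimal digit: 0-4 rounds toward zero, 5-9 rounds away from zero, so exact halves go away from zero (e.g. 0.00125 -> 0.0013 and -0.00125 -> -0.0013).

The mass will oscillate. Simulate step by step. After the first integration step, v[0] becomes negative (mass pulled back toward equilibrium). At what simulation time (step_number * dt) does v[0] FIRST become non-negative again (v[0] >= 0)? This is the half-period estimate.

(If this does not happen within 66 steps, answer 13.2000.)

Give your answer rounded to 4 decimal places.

Step 0: x=[3.0000] v=[0.0000]
Step 1: x=[2.8829] v=[-0.5857]
Step 2: x=[2.6623] v=[-1.1028]
Step 3: x=[2.3642] v=[-1.4907]
Step 4: x=[2.0234] v=[-1.7040]
Step 5: x=[1.6799] v=[-1.7177]
Step 6: x=[1.3739] v=[-1.5302]
Step 7: x=[1.1412] v=[-1.1635]
Step 8: x=[1.0091] v=[-0.6605]
Step 9: x=[0.9931] v=[-0.0801]
Step 10: x=[1.0950] v=[0.5097]
First v>=0 after going negative at step 10, time=2.0000

Answer: 2.0000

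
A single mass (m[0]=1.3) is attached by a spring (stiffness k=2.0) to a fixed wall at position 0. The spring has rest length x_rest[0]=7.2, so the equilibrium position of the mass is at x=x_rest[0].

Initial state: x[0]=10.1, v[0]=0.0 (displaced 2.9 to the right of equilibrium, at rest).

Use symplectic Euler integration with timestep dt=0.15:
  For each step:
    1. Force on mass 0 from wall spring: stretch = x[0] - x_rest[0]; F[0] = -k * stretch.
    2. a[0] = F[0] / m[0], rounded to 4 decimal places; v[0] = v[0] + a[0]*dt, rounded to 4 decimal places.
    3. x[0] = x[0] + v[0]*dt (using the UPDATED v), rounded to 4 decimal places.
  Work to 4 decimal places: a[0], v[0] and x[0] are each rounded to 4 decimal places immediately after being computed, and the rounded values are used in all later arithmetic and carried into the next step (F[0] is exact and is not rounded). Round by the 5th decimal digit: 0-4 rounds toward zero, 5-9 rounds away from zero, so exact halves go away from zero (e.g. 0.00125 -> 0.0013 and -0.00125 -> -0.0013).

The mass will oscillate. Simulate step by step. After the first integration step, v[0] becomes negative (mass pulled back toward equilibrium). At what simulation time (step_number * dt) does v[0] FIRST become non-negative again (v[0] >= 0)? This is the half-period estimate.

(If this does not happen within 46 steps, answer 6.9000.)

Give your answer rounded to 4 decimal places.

Answer: 2.5500

Derivation:
Step 0: x=[10.1000] v=[0.0000]
Step 1: x=[9.9996] v=[-0.6692]
Step 2: x=[9.8023] v=[-1.3153]
Step 3: x=[9.5149] v=[-1.9158]
Step 4: x=[9.1474] v=[-2.4500]
Step 5: x=[8.7125] v=[-2.8994]
Step 6: x=[8.2252] v=[-3.2484]
Step 7: x=[7.7025] v=[-3.4850]
Step 8: x=[7.1624] v=[-3.6010]
Step 9: x=[6.6236] v=[-3.5923]
Step 10: x=[6.1047] v=[-3.4593]
Step 11: x=[5.6237] v=[-3.2065]
Step 12: x=[5.1973] v=[-2.8427]
Step 13: x=[4.8402] v=[-2.3805]
Step 14: x=[4.5648] v=[-1.8359]
Step 15: x=[4.3806] v=[-1.2278]
Step 16: x=[4.2940] v=[-0.5772]
Step 17: x=[4.3080] v=[0.0934]
First v>=0 after going negative at step 17, time=2.5500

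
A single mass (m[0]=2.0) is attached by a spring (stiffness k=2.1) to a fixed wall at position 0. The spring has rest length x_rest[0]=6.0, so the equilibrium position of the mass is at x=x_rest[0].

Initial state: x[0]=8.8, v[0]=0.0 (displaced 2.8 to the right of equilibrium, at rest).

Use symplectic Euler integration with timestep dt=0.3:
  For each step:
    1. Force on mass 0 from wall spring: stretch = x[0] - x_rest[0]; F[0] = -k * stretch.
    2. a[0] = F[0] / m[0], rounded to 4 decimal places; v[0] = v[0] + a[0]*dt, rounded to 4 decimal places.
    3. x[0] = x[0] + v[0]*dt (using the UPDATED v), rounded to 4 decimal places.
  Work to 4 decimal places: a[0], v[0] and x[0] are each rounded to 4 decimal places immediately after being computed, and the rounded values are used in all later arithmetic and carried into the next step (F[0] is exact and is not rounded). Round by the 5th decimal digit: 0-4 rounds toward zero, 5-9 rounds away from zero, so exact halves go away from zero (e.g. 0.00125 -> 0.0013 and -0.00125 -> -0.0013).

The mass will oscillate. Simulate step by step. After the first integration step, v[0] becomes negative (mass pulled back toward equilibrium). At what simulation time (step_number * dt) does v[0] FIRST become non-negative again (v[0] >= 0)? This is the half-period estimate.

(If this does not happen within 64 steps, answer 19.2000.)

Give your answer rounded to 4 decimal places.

Step 0: x=[8.8000] v=[0.0000]
Step 1: x=[8.5354] v=[-0.8820]
Step 2: x=[8.0312] v=[-1.6807]
Step 3: x=[7.3351] v=[-2.3205]
Step 4: x=[6.5128] v=[-2.7411]
Step 5: x=[5.6420] v=[-2.9026]
Step 6: x=[4.8051] v=[-2.7898]
Step 7: x=[4.0811] v=[-2.4134]
Step 8: x=[3.5384] v=[-1.8090]
Step 9: x=[3.2283] v=[-1.0336]
Step 10: x=[3.1802] v=[-0.1605]
Step 11: x=[3.3985] v=[0.7277]
First v>=0 after going negative at step 11, time=3.3000

Answer: 3.3000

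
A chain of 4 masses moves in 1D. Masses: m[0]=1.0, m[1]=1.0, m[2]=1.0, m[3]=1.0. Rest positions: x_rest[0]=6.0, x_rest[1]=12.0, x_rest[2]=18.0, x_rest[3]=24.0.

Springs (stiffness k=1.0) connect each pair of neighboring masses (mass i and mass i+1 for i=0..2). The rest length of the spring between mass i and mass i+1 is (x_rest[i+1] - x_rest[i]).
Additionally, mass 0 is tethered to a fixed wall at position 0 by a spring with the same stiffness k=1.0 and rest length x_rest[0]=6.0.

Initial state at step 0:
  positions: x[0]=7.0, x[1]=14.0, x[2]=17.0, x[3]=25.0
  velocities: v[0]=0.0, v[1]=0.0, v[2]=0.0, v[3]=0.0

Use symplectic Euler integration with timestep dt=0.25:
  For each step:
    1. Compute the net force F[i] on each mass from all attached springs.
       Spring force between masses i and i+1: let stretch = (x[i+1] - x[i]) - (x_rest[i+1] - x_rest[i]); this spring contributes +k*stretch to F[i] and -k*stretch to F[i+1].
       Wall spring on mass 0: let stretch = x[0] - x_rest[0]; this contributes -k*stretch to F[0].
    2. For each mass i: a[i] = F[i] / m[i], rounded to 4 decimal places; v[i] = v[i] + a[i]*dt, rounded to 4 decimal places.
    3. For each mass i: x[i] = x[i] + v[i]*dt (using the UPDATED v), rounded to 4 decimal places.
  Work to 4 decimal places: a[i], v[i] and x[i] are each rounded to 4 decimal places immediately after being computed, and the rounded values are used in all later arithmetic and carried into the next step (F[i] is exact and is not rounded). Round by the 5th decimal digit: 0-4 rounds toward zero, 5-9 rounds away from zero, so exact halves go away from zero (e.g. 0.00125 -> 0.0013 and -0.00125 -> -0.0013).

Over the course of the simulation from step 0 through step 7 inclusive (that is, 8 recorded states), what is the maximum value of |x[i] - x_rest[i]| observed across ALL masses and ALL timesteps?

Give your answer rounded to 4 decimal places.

Answer: 2.1413

Derivation:
Step 0: x=[7.0000 14.0000 17.0000 25.0000] v=[0.0000 0.0000 0.0000 0.0000]
Step 1: x=[7.0000 13.7500 17.3125 24.8750] v=[0.0000 -1.0000 1.2500 -0.5000]
Step 2: x=[6.9844 13.3008 17.8750 24.6524] v=[-0.0625 -1.7969 2.2500 -0.8906]
Step 3: x=[6.9270 12.7427 18.5752 24.3812] v=[-0.2295 -2.2325 2.8008 -1.0850]
Step 4: x=[6.8002 12.1856 19.2738 24.1221] v=[-0.5073 -2.2283 2.7942 -1.0365]
Step 5: x=[6.5850 11.7350 19.8324 23.9350] v=[-0.8610 -1.8026 2.2342 -0.7486]
Step 6: x=[6.2801 11.4686 20.1413 23.8664] v=[-1.2198 -1.0658 1.2355 -0.2743]
Step 7: x=[5.9069 11.4199 20.1410 23.9400] v=[-1.4927 -0.1948 -0.0014 0.2944]
Max displacement = 2.1413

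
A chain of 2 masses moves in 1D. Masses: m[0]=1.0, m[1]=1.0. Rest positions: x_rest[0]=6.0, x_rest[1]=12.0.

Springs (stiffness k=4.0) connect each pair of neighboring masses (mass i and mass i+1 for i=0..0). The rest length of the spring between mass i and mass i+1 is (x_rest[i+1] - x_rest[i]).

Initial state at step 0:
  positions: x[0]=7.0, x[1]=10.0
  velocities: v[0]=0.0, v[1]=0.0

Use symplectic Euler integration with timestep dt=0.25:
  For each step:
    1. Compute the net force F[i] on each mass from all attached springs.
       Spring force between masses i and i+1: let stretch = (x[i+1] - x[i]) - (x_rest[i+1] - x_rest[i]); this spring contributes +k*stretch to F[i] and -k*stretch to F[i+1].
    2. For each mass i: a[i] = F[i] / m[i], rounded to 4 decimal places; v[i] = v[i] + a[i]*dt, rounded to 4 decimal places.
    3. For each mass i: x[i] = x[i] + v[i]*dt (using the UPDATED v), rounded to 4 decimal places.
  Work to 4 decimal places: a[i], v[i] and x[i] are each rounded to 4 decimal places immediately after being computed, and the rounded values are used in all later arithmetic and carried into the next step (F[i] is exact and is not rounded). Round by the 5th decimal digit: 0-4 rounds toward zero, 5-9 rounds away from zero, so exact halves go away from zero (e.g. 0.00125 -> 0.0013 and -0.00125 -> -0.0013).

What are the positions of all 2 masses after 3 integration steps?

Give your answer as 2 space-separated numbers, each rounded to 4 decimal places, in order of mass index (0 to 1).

Step 0: x=[7.0000 10.0000] v=[0.0000 0.0000]
Step 1: x=[6.2500 10.7500] v=[-3.0000 3.0000]
Step 2: x=[5.1250 11.8750] v=[-4.5000 4.5000]
Step 3: x=[4.1875 12.8125] v=[-3.7500 3.7500]

Answer: 4.1875 12.8125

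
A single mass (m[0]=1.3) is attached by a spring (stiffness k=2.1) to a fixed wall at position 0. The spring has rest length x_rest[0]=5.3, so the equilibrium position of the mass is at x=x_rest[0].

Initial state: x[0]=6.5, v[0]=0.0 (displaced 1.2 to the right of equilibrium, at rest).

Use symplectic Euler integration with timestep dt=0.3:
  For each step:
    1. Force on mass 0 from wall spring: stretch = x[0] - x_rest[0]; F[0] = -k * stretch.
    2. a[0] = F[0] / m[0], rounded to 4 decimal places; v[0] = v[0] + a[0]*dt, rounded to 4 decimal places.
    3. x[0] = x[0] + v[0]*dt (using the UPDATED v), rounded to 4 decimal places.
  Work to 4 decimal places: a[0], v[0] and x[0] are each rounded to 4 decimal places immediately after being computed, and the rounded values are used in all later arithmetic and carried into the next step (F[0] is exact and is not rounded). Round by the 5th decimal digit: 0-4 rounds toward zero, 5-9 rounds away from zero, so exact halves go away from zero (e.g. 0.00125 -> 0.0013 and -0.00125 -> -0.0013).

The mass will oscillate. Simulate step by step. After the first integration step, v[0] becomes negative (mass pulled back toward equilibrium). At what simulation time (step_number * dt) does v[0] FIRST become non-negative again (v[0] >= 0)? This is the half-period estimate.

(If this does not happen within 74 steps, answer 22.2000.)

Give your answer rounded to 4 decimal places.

Step 0: x=[6.5000] v=[0.0000]
Step 1: x=[6.3255] v=[-0.5816]
Step 2: x=[6.0019] v=[-1.0786]
Step 3: x=[5.5763] v=[-1.4187]
Step 4: x=[5.1105] v=[-1.5526]
Step 5: x=[4.6723] v=[-1.4608]
Step 6: x=[4.3253] v=[-1.1566]
Step 7: x=[4.1200] v=[-0.6843]
Step 8: x=[4.0863] v=[-0.1124]
Step 9: x=[4.2290] v=[0.4758]
First v>=0 after going negative at step 9, time=2.7000

Answer: 2.7000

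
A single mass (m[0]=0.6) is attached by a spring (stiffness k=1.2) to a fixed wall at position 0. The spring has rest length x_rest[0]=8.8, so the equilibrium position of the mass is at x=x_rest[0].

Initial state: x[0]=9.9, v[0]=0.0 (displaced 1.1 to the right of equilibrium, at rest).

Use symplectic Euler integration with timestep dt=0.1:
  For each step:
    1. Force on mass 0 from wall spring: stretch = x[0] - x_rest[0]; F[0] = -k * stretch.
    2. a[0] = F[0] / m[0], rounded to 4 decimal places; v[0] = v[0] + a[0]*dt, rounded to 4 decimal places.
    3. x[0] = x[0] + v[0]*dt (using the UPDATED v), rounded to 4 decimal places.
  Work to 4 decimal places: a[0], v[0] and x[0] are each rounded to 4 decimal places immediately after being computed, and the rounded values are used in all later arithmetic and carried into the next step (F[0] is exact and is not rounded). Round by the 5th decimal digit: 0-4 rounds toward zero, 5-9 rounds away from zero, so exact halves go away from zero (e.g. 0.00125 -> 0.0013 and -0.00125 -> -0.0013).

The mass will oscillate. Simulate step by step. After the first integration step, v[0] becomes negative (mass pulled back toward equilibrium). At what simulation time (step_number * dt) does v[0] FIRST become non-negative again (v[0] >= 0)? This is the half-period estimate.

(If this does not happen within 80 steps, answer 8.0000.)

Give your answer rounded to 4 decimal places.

Step 0: x=[9.9000] v=[0.0000]
Step 1: x=[9.8780] v=[-0.2200]
Step 2: x=[9.8344] v=[-0.4356]
Step 3: x=[9.7702] v=[-0.6425]
Step 4: x=[9.6866] v=[-0.8365]
Step 5: x=[9.5852] v=[-1.0138]
Step 6: x=[9.4681] v=[-1.1708]
Step 7: x=[9.3377] v=[-1.3044]
Step 8: x=[9.1965] v=[-1.4119]
Step 9: x=[9.0474] v=[-1.4912]
Step 10: x=[8.8933] v=[-1.5407]
Step 11: x=[8.7374] v=[-1.5594]
Step 12: x=[8.5827] v=[-1.5469]
Step 13: x=[8.4324] v=[-1.5034]
Step 14: x=[8.2894] v=[-1.4299]
Step 15: x=[8.1566] v=[-1.3278]
Step 16: x=[8.0367] v=[-1.1991]
Step 17: x=[7.9321] v=[-1.0464]
Step 18: x=[7.8448] v=[-0.8728]
Step 19: x=[7.7766] v=[-0.6818]
Step 20: x=[7.7289] v=[-0.4771]
Step 21: x=[7.7026] v=[-0.2629]
Step 22: x=[7.6983] v=[-0.0434]
Step 23: x=[7.7160] v=[0.1769]
First v>=0 after going negative at step 23, time=2.3000

Answer: 2.3000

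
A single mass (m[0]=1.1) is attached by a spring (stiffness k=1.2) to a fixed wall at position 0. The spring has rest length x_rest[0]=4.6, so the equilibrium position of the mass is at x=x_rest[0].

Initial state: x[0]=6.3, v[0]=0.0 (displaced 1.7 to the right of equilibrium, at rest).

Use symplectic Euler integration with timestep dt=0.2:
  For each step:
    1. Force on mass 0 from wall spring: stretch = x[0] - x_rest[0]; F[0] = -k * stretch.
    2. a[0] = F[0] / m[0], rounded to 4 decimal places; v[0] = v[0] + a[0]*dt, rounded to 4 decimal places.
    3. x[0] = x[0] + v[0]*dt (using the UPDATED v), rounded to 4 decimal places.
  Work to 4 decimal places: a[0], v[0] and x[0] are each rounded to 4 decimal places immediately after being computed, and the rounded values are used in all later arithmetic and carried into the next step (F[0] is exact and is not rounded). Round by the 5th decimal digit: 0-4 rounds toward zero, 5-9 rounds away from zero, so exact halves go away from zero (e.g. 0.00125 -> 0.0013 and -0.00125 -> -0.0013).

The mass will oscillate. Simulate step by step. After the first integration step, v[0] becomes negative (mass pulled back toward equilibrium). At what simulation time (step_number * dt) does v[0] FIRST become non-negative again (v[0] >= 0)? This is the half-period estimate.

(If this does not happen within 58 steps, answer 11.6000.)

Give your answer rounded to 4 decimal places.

Answer: 3.2000

Derivation:
Step 0: x=[6.3000] v=[0.0000]
Step 1: x=[6.2258] v=[-0.3709]
Step 2: x=[6.0807] v=[-0.7256]
Step 3: x=[5.8710] v=[-1.0487]
Step 4: x=[5.6058] v=[-1.3260]
Step 5: x=[5.2967] v=[-1.5454]
Step 6: x=[4.9572] v=[-1.6974]
Step 7: x=[4.6021] v=[-1.7753]
Step 8: x=[4.2469] v=[-1.7758]
Step 9: x=[3.9071] v=[-1.6988]
Step 10: x=[3.5976] v=[-1.5476]
Step 11: x=[3.3318] v=[-1.3289]
Step 12: x=[3.1214] v=[-1.0522]
Step 13: x=[2.9755] v=[-0.7296]
Step 14: x=[2.9005] v=[-0.3752]
Step 15: x=[2.8996] v=[-0.0044]
Step 16: x=[2.9729] v=[0.3666]
First v>=0 after going negative at step 16, time=3.2000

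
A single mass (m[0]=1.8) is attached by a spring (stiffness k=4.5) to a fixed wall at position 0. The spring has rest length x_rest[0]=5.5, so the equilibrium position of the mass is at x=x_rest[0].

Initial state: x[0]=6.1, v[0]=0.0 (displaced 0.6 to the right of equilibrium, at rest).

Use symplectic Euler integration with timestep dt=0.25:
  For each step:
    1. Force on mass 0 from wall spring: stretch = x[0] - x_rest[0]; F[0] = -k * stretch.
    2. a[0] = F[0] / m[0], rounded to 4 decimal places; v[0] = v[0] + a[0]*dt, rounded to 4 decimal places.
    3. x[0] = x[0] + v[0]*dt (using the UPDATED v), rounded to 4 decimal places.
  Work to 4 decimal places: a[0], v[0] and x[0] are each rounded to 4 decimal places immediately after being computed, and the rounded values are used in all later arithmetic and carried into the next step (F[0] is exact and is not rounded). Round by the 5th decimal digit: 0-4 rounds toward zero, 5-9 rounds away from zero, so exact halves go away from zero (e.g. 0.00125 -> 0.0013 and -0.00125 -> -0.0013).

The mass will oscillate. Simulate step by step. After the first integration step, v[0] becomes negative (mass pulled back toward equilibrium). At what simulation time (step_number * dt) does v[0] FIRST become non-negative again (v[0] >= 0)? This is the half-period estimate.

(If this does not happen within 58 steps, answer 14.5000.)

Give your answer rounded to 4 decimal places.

Step 0: x=[6.1000] v=[0.0000]
Step 1: x=[6.0063] v=[-0.3750]
Step 2: x=[5.8334] v=[-0.6915]
Step 3: x=[5.6084] v=[-0.8999]
Step 4: x=[5.3665] v=[-0.9677]
Step 5: x=[5.1454] v=[-0.8843]
Step 6: x=[4.9797] v=[-0.6627]
Step 7: x=[4.8953] v=[-0.3375]
Step 8: x=[4.9054] v=[0.0405]
First v>=0 after going negative at step 8, time=2.0000

Answer: 2.0000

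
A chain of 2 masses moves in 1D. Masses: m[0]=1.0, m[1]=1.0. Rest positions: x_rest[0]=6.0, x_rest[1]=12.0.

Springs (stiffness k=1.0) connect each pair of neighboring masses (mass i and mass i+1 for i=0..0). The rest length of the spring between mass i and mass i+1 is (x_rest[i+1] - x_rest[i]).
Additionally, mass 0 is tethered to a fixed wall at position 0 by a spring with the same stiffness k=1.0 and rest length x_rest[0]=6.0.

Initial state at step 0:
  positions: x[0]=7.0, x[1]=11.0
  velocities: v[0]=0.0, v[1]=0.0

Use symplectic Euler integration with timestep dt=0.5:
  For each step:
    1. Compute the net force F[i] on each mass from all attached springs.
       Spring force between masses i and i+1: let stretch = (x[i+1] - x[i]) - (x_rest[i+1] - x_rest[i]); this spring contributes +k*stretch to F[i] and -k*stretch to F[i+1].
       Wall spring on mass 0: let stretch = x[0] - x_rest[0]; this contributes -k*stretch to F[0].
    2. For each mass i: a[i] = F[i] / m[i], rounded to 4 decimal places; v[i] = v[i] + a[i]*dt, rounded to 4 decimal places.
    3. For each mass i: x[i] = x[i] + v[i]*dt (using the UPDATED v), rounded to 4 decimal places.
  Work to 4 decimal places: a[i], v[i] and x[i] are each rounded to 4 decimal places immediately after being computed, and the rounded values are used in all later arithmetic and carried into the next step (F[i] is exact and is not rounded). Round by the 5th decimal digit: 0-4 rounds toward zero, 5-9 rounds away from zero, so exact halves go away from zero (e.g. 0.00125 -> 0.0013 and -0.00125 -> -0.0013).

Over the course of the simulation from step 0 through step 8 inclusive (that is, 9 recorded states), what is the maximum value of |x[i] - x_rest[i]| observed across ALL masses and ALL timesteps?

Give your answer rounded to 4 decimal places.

Answer: 1.3982

Derivation:
Step 0: x=[7.0000 11.0000] v=[0.0000 0.0000]
Step 1: x=[6.2500 11.5000] v=[-1.5000 1.0000]
Step 2: x=[5.2500 12.1875] v=[-2.0000 1.3750]
Step 3: x=[4.6719 12.6407] v=[-1.1563 0.9063]
Step 4: x=[4.9180 12.6017] v=[0.4922 -0.0781]
Step 5: x=[5.8556 12.1417] v=[1.8751 -0.9200]
Step 6: x=[6.9008 11.6102] v=[2.0904 -1.0631]
Step 7: x=[7.3982 11.4013] v=[0.9947 -0.4178]
Step 8: x=[7.0468 11.6917] v=[-0.7029 0.5807]
Max displacement = 1.3982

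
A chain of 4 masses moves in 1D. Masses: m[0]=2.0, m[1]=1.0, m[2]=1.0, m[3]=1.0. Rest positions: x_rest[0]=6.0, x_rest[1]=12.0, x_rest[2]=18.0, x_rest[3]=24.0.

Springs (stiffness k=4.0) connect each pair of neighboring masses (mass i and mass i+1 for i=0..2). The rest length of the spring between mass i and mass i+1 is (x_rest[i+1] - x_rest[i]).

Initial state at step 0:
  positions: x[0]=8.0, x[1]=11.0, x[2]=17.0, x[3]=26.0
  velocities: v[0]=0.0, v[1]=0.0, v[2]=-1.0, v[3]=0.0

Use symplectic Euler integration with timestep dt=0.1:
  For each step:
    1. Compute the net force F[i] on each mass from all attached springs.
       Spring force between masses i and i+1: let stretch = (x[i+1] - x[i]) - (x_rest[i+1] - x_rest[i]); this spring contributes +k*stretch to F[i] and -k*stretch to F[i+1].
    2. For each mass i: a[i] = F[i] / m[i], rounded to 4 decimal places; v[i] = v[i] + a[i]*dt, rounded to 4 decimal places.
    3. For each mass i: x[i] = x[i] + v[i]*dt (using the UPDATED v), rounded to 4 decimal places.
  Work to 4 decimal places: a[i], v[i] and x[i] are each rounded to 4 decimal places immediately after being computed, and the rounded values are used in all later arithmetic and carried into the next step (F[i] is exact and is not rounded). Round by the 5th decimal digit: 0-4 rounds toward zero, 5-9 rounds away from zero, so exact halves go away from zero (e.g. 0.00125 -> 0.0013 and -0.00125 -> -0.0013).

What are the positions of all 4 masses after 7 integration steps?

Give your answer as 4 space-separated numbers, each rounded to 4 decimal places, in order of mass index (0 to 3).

Answer: 6.7216 13.3692 18.9589 23.5286

Derivation:
Step 0: x=[8.0000 11.0000 17.0000 26.0000] v=[0.0000 0.0000 -1.0000 0.0000]
Step 1: x=[7.9400 11.1200 17.0200 25.8800] v=[-0.6000 1.2000 0.2000 -1.2000]
Step 2: x=[7.8236 11.3488 17.1584 25.6456] v=[-1.1640 2.2880 1.3840 -2.3440]
Step 3: x=[7.6577 11.6690 17.4039 25.3117] v=[-1.6590 3.2018 2.4550 -3.3389]
Step 4: x=[7.4520 12.0581 17.7363 24.9015] v=[-2.0567 3.8912 3.3242 -4.1020]
Step 5: x=[7.2185 12.4901 18.1282 24.4447] v=[-2.3355 4.3200 3.9190 -4.5681]
Step 6: x=[6.9704 12.9368 18.5472 23.9752] v=[-2.4812 4.4666 4.1904 -4.6947]
Step 7: x=[6.7216 13.3692 18.9589 23.5286] v=[-2.4879 4.3242 4.1174 -4.4659]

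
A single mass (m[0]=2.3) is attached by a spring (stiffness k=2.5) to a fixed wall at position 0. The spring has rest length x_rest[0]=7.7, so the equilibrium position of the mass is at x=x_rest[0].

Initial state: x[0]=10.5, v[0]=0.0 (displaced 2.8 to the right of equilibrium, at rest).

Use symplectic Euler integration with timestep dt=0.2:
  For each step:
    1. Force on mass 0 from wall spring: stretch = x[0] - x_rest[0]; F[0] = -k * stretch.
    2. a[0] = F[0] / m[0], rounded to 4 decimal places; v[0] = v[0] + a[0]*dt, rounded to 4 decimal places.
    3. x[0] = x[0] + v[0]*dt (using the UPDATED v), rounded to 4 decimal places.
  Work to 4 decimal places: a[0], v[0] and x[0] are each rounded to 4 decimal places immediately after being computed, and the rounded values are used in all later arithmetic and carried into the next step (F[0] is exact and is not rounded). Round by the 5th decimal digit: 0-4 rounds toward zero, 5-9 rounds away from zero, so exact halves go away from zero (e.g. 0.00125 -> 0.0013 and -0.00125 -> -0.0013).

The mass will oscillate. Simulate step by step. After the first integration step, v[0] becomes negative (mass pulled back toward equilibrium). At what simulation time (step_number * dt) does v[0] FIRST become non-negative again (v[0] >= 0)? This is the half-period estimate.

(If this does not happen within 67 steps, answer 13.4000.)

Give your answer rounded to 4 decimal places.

Step 0: x=[10.5000] v=[0.0000]
Step 1: x=[10.3783] v=[-0.6087]
Step 2: x=[10.1401] v=[-1.1909]
Step 3: x=[9.7958] v=[-1.7214]
Step 4: x=[9.3604] v=[-2.1770]
Step 5: x=[8.8528] v=[-2.5380]
Step 6: x=[8.2951] v=[-2.7886]
Step 7: x=[7.7115] v=[-2.9180]
Step 8: x=[7.1274] v=[-2.9205]
Step 9: x=[6.5682] v=[-2.7960]
Step 10: x=[6.0582] v=[-2.5500]
Step 11: x=[5.6196] v=[-2.1931]
Step 12: x=[5.2714] v=[-1.7408]
Step 13: x=[5.0288] v=[-1.2128]
Step 14: x=[4.9024] v=[-0.6321]
Step 15: x=[4.8976] v=[-0.0239]
Step 16: x=[5.0147] v=[0.5853]
First v>=0 after going negative at step 16, time=3.2000

Answer: 3.2000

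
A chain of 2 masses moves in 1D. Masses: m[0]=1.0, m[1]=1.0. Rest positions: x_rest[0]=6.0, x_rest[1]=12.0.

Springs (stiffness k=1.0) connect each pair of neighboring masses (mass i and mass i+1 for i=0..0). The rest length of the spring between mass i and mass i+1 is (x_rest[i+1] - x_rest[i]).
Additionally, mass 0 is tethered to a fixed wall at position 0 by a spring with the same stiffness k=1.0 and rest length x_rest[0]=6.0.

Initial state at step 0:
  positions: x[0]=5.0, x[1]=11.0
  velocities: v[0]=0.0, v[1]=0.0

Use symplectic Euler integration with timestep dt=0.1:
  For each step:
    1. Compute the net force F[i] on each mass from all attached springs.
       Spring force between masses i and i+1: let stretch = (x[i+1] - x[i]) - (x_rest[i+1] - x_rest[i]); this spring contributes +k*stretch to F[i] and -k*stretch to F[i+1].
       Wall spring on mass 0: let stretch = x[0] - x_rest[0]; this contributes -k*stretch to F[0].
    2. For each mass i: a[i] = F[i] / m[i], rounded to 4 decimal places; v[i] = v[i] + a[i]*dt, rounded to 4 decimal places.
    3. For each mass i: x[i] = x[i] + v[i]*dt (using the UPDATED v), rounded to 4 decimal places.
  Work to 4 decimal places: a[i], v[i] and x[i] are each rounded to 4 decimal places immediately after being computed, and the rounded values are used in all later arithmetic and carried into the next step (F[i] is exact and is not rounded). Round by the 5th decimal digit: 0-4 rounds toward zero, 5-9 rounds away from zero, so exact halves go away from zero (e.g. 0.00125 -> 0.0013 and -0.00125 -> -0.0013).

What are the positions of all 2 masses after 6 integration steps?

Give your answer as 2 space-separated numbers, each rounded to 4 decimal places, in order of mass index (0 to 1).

Step 0: x=[5.0000 11.0000] v=[0.0000 0.0000]
Step 1: x=[5.0100 11.0000] v=[0.1000 0.0000]
Step 2: x=[5.0298 11.0001] v=[0.1980 0.0010]
Step 3: x=[5.0590 11.0005] v=[0.2921 0.0040]
Step 4: x=[5.0970 11.0015] v=[0.3804 0.0099]
Step 5: x=[5.1431 11.0035] v=[0.4612 0.0195]
Step 6: x=[5.1964 11.0069] v=[0.5329 0.0335]

Answer: 5.1964 11.0069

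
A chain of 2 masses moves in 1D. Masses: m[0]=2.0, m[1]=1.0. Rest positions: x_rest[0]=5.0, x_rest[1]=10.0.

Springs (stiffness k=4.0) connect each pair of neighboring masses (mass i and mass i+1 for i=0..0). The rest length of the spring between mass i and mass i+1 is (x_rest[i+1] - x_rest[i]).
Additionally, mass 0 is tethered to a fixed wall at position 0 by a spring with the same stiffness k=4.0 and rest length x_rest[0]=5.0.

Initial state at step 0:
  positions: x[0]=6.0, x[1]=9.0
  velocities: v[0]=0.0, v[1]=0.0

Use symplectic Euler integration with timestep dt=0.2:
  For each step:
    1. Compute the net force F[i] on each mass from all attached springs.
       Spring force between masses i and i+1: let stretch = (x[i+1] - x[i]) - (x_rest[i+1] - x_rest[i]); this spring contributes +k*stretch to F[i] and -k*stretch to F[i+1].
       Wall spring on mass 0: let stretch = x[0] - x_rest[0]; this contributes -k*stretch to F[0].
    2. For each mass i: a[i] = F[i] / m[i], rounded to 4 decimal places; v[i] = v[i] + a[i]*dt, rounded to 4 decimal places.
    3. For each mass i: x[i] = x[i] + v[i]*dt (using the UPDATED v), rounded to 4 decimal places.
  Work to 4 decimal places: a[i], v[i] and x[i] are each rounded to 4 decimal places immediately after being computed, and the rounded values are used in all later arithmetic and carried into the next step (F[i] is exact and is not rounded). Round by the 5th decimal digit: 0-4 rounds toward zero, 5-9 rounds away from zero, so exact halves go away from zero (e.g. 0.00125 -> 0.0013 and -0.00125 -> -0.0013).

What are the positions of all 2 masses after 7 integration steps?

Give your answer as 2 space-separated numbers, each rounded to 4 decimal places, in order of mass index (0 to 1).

Answer: 4.3912 10.8378

Derivation:
Step 0: x=[6.0000 9.0000] v=[0.0000 0.0000]
Step 1: x=[5.7600 9.3200] v=[-1.2000 1.6000]
Step 2: x=[5.3440 9.8704] v=[-2.0800 2.7520]
Step 3: x=[4.8626 10.4966] v=[-2.4070 3.1309]
Step 4: x=[4.4429 11.0213] v=[-2.0984 2.6237]
Step 5: x=[4.1941 11.2935] v=[-1.2442 1.3610]
Step 6: x=[4.1777 11.2298] v=[-0.0821 -0.3185]
Step 7: x=[4.3912 10.8378] v=[1.0677 -1.9602]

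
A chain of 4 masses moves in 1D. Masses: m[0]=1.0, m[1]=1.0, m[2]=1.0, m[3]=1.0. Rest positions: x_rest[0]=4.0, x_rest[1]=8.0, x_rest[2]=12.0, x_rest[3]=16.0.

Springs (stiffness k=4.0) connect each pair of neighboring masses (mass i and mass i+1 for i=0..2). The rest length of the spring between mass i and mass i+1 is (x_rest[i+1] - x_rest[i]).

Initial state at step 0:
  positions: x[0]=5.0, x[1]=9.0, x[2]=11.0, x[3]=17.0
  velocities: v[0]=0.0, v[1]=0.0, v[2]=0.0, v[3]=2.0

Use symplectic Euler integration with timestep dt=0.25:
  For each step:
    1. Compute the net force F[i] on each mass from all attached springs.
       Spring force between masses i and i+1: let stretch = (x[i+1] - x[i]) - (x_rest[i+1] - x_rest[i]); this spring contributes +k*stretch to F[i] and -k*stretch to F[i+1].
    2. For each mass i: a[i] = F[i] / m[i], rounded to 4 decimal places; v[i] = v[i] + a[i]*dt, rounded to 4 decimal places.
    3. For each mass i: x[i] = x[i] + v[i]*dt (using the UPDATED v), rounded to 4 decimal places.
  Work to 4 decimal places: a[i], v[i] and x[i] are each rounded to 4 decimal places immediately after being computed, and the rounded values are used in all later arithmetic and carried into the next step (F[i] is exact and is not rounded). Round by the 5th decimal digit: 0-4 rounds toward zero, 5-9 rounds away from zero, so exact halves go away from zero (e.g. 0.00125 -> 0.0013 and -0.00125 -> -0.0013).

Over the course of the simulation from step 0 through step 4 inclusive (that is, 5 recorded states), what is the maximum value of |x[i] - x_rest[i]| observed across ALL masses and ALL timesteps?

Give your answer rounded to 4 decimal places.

Step 0: x=[5.0000 9.0000 11.0000 17.0000] v=[0.0000 0.0000 0.0000 2.0000]
Step 1: x=[5.0000 8.5000 12.0000 17.0000] v=[0.0000 -2.0000 4.0000 0.0000]
Step 2: x=[4.8750 8.0000 13.3750 16.7500] v=[-0.5000 -2.0000 5.5000 -1.0000]
Step 3: x=[4.5313 8.0625 14.2500 16.6563] v=[-1.3750 0.2500 3.5000 -0.3750]
Step 4: x=[4.0704 8.7891 14.1797 16.9610] v=[-1.8438 2.9063 -0.2812 1.2187]
Max displacement = 2.2500

Answer: 2.2500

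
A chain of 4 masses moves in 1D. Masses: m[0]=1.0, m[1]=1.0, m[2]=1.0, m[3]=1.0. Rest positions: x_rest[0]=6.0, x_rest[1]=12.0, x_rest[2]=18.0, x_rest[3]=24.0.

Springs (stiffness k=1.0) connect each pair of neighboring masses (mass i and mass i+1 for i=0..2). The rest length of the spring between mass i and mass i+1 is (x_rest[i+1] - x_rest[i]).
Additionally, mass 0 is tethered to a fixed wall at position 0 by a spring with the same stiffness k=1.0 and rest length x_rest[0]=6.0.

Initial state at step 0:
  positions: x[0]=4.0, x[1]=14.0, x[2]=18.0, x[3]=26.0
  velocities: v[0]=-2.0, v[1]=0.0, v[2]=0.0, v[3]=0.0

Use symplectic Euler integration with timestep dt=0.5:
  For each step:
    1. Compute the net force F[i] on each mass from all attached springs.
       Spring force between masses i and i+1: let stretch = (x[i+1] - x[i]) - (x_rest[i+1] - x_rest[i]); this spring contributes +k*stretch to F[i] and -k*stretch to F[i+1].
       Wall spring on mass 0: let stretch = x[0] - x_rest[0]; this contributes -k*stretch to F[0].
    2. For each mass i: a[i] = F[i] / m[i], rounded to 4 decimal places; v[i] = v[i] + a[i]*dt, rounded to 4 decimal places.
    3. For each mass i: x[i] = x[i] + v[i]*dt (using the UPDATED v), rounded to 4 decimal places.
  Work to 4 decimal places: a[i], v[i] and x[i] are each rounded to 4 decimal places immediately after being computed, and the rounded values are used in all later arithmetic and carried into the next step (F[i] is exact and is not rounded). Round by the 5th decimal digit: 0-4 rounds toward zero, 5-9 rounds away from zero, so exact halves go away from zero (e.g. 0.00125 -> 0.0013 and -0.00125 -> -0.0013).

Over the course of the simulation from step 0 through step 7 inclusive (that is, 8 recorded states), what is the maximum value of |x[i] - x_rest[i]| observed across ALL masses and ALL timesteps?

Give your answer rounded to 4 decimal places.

Step 0: x=[4.0000 14.0000 18.0000 26.0000] v=[-2.0000 0.0000 0.0000 0.0000]
Step 1: x=[4.5000 12.5000 19.0000 25.5000] v=[1.0000 -3.0000 2.0000 -1.0000]
Step 2: x=[5.8750 10.6250 20.0000 24.8750] v=[2.7500 -3.7500 2.0000 -1.2500]
Step 3: x=[6.9688 9.9063 19.8750 24.5313] v=[2.1875 -1.4375 -0.2500 -0.6875]
Step 4: x=[7.0548 10.9454 18.4219 24.5235] v=[0.1719 2.0781 -2.9062 -0.0157]
Step 5: x=[6.3497 12.8810 16.6251 24.4903] v=[-1.4102 3.8711 -3.5937 -0.0665]
Step 6: x=[5.6900 14.1198 15.8585 23.9908] v=[-1.3194 2.4775 -1.5332 -0.9991]
Step 7: x=[5.7153 13.6858 16.6903 22.9582] v=[0.0505 -0.8681 1.6636 -2.0653]
Max displacement = 2.1415

Answer: 2.1415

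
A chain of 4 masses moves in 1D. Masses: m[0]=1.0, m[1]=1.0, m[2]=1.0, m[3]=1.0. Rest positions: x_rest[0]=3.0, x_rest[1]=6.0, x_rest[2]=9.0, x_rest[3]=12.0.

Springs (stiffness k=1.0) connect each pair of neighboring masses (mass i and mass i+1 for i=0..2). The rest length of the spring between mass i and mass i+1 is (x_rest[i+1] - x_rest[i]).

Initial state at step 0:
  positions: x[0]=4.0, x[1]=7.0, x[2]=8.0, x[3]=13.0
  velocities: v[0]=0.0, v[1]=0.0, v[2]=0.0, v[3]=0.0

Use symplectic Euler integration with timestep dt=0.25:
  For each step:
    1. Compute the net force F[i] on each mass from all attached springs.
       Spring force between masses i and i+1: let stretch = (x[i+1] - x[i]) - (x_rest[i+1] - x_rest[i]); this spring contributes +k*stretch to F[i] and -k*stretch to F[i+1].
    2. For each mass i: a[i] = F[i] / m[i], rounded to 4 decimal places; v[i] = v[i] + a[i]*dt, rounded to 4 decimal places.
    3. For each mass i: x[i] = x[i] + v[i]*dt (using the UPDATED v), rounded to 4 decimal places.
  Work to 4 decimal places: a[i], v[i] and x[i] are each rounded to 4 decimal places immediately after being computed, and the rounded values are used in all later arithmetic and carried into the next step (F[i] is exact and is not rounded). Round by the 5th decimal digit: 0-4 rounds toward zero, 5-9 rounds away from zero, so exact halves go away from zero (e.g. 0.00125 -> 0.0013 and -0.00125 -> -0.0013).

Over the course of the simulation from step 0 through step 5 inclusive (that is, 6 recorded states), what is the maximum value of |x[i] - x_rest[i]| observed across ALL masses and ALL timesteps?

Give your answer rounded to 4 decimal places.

Step 0: x=[4.0000 7.0000 8.0000 13.0000] v=[0.0000 0.0000 0.0000 0.0000]
Step 1: x=[4.0000 6.8750 8.2500 12.8750] v=[0.0000 -0.5000 1.0000 -0.5000]
Step 2: x=[3.9922 6.6563 8.7031 12.6484] v=[-0.0313 -0.8750 1.8125 -0.9063]
Step 3: x=[3.9634 6.3990 9.2749 12.3628] v=[-0.1153 -1.0293 2.2871 -1.1426]
Step 4: x=[3.8993 6.1692 9.8599 12.0717] v=[-0.2564 -0.9192 2.3401 -1.1646]
Step 5: x=[3.7896 6.0282 10.3525 11.8298] v=[-0.4389 -0.5640 1.9704 -0.9676]
Max displacement = 1.3525

Answer: 1.3525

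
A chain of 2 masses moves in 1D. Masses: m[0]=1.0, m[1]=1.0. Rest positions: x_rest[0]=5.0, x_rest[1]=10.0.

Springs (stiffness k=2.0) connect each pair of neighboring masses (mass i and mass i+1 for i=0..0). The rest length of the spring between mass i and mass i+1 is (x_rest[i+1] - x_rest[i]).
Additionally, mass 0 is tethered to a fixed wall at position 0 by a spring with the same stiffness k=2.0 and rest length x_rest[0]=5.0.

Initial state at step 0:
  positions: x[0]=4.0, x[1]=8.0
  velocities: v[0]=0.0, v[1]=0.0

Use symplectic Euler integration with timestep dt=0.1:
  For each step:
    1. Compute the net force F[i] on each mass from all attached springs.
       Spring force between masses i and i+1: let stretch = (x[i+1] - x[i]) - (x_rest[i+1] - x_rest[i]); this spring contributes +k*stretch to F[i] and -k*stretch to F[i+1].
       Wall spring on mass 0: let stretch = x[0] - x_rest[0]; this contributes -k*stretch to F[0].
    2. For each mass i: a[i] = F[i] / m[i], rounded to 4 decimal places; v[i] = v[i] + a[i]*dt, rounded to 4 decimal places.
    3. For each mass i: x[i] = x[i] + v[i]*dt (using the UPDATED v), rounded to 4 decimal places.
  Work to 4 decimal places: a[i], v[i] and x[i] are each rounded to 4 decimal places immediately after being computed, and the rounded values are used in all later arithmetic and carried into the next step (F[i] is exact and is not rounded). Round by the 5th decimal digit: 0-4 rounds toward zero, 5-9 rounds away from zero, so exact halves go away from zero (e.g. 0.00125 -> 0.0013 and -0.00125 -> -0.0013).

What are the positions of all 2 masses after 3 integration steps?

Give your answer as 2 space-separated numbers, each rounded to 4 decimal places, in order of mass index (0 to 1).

Answer: 4.0020 8.1180

Derivation:
Step 0: x=[4.0000 8.0000] v=[0.0000 0.0000]
Step 1: x=[4.0000 8.0200] v=[0.0000 0.2000]
Step 2: x=[4.0004 8.0596] v=[0.0040 0.3960]
Step 3: x=[4.0020 8.1180] v=[0.0158 0.5842]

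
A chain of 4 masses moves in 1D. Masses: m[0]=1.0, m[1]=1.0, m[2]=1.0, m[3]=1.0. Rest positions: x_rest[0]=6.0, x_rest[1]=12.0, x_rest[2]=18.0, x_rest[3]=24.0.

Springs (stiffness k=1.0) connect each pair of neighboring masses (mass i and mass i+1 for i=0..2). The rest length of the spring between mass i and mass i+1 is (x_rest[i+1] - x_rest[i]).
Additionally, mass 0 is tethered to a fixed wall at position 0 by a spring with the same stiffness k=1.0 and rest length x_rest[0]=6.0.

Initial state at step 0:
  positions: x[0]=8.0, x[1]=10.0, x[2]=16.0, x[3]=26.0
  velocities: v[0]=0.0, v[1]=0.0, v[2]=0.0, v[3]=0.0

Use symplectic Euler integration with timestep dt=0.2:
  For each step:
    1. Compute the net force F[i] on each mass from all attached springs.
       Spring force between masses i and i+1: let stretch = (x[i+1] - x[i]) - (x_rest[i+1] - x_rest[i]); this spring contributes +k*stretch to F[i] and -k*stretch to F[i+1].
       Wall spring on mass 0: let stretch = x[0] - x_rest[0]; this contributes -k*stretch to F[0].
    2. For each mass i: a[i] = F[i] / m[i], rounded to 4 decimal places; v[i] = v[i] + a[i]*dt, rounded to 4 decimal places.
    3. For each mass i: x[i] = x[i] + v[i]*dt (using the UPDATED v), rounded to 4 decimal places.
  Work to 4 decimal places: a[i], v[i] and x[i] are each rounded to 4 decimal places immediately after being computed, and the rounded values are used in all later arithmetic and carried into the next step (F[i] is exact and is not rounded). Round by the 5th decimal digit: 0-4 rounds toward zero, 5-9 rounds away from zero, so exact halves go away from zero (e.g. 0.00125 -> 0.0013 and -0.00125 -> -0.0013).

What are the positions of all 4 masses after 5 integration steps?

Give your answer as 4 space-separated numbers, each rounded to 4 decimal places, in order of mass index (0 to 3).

Answer: 5.2233 11.8882 17.9767 24.0200

Derivation:
Step 0: x=[8.0000 10.0000 16.0000 26.0000] v=[0.0000 0.0000 0.0000 0.0000]
Step 1: x=[7.7600 10.1600 16.1600 25.8400] v=[-1.2000 0.8000 0.8000 -0.8000]
Step 2: x=[7.3056 10.4640 16.4672 25.5328] v=[-2.2720 1.5200 1.5360 -1.5360]
Step 3: x=[6.6853 10.8818 16.8969 25.1030] v=[-3.1014 2.0890 2.1485 -2.1491]
Step 4: x=[5.9655 11.3723 17.4142 24.5849] v=[-3.5992 2.4527 2.5867 -2.5903]
Step 5: x=[5.2233 11.8882 17.9767 24.0200] v=[-3.7109 2.5797 2.8125 -2.8244]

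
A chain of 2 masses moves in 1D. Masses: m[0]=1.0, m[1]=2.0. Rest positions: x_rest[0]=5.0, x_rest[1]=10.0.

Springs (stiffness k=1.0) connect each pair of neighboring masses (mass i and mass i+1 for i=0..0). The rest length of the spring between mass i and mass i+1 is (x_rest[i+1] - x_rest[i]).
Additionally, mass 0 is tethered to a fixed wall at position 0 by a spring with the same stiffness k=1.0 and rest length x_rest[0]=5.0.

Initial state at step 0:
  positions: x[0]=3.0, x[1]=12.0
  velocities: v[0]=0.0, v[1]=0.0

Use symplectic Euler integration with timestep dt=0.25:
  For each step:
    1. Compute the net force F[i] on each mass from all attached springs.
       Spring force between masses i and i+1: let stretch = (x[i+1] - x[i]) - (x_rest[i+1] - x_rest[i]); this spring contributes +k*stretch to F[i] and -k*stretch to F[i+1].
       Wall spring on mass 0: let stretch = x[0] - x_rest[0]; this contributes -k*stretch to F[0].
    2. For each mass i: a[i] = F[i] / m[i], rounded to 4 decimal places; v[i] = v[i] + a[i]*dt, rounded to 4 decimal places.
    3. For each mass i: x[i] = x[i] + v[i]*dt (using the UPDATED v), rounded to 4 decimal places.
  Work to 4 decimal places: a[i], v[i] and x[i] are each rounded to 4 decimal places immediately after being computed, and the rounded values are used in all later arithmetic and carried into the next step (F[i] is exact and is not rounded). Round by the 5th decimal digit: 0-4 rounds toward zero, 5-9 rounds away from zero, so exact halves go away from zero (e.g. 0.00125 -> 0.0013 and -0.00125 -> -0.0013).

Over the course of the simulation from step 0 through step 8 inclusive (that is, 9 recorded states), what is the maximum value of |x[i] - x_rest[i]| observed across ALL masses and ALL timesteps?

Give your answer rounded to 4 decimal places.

Answer: 3.1171

Derivation:
Step 0: x=[3.0000 12.0000] v=[0.0000 0.0000]
Step 1: x=[3.3750 11.8750] v=[1.5000 -0.5000]
Step 2: x=[4.0703 11.6406] v=[2.7813 -0.9375]
Step 3: x=[4.9844 11.3259] v=[3.6563 -1.2588]
Step 4: x=[5.9833 10.9693] v=[3.9956 -1.4265]
Step 5: x=[6.9199 10.6131] v=[3.7463 -1.4248]
Step 6: x=[7.6548 10.2977] v=[2.9396 -1.2615]
Step 7: x=[8.0765 10.0560] v=[1.6866 -0.9669]
Step 8: x=[8.1171 9.9087] v=[0.1624 -0.5893]
Max displacement = 3.1171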